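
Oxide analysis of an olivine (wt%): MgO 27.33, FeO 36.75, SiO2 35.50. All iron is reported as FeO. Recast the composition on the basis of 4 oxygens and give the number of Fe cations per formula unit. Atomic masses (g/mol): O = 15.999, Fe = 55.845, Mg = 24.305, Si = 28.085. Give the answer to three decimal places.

0.863 Fe apfu

MgO (M=40.304): mol = 0.67810; Mg = 0.67810, O = 0.67810.
FeO (M=71.844): mol = 0.51152; Fe = 0.51152, O = 0.51152.
SiO2 (M=60.083): mol = 0.59085; Si = 0.59085, O = 1.18170.
ΣO = 2.37132; factor = 4/ΣO = 1.68682.
Fe apfu = 0.51152 × 1.68682 = 0.863.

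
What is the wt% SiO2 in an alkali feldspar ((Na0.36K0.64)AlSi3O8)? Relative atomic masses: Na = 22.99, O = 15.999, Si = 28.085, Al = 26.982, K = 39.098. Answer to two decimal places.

Formula mass = 272.528 g/mol.
3 Si → 3.0000 mol SiO2 per formula unit; M(SiO2) = 60.083, so SiO2 mass = 180.249 g.
180.249/272.528 × 100 = 66.14 wt%.

66.14 wt%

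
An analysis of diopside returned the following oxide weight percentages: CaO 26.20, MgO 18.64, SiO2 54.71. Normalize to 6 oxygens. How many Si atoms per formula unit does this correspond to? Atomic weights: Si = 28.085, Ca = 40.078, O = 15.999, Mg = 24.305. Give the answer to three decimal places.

CaO: 26.20/56.077 = 0.46721 mol → 0.46721 mol Ca, 0.46721 mol O.
MgO: 18.64/40.304 = 0.46249 mol → 0.46249 mol Mg, 0.46249 mol O.
SiO2: 54.71/60.083 = 0.91057 mol → 0.91057 mol Si, 1.82114 mol O.
Total oxygen = 2.75084 mol. Normalization factor = 6/2.75084 = 2.18115.
Si per 6 O = 0.91057 × 2.18115 = 1.986.

1.986 Si apfu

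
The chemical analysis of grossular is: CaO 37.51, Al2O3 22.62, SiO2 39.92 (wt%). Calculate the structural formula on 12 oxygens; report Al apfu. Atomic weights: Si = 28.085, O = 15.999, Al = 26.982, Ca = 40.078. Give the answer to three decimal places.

1.999 Al apfu

CaO: 37.51/56.077 = 0.66890 mol → 0.66890 mol Ca, 0.66890 mol O.
Al2O3: 22.62/101.961 = 0.22185 mol → 0.44370 mol Al, 0.66555 mol O.
SiO2: 39.92/60.083 = 0.66441 mol → 0.66441 mol Si, 1.32882 mol O.
Total oxygen = 2.66327 mol. Normalization factor = 12/2.66327 = 4.50574.
Al per 12 O = 0.44370 × 4.50574 = 1.999.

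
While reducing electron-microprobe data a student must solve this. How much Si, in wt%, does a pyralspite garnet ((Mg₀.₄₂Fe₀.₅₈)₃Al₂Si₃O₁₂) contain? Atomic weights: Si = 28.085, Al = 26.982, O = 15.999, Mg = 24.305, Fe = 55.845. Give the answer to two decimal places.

M((Mg₀.₄₂Fe₀.₅₈)₃Al₂Si₃O₁₂) = 458.002 g/mol.
Si contributes 3 × 28.085 = 84.255 g per mole.
84.255/458.002 = 0.1840 → 18.40%.

18.40 wt%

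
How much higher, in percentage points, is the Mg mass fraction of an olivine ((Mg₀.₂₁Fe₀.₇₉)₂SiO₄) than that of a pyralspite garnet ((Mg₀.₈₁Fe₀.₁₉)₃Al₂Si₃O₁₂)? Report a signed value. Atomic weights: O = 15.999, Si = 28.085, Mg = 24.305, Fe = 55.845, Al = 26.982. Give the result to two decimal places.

-8.67 percentage points

Mg in (Mg₀.₂₁Fe₀.₇₉)₂SiO₄: molar mass 190.524 g/mol; 0.42×24.305 = 10.208 g → 5.36 wt%.
Mg in (Mg₀.₈₁Fe₀.₁₉)₃Al₂Si₃O₁₂: molar mass 421.100 g/mol; 2.43×24.305 = 59.061 g → 14.03 wt%.
Difference = 5.36 − 14.03 = -8.67 percentage points.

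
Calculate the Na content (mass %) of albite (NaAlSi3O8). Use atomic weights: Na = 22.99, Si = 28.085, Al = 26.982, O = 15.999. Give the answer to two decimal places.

M(NaAlSi3O8) = 262.219 g/mol.
Na contributes 1 × 22.99 = 22.990 g per mole.
22.990/262.219 = 0.0877 → 8.77%.

8.77 mass %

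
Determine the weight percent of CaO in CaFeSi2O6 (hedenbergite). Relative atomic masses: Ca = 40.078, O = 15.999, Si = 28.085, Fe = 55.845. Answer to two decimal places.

M(CaFeSi2O6) = 248.087 g/mol; M(CaO) = 56.077 g/mol.
Moles CaO per formula unit = 1 Ca ÷ 1 = 1.0000.
CaO fraction = (1.0000 × 56.077) / 248.087 = 56.077/248.087 = 0.2260.

22.60 wt%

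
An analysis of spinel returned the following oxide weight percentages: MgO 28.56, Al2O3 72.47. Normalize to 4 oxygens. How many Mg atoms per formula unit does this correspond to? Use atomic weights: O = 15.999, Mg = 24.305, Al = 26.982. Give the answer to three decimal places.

0.998 Mg apfu

MgO: 28.56/40.304 = 0.70861 mol → 0.70861 mol Mg, 0.70861 mol O.
Al2O3: 72.47/101.961 = 0.71076 mol → 1.42152 mol Al, 2.13228 mol O.
Total oxygen = 2.84089 mol. Normalization factor = 4/2.84089 = 1.40801.
Mg per 4 O = 0.70861 × 1.40801 = 0.998.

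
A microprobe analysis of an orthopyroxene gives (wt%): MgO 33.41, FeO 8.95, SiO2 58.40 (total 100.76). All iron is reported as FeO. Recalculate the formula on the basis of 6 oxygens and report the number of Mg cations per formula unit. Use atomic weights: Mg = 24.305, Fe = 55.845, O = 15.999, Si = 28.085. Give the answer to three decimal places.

1.717 Mg apfu

MgO: 33.41/40.304 = 0.82895 mol → 0.82895 mol Mg, 0.82895 mol O.
FeO: 8.95/71.844 = 0.12458 mol → 0.12458 mol Fe, 0.12458 mol O.
SiO2: 58.40/60.083 = 0.97199 mol → 0.97199 mol Si, 1.94398 mol O.
Total oxygen = 2.89751 mol. Normalization factor = 6/2.89751 = 2.07074.
Mg per 6 O = 0.82895 × 2.07074 = 1.717.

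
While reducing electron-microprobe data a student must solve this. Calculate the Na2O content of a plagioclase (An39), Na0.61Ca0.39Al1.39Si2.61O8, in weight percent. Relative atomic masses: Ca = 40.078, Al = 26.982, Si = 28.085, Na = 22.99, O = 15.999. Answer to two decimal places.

Formula mass = 268.453 g/mol.
0.61 Na → 0.3050 mol Na2O per formula unit; M(Na2O) = 61.979, so Na2O mass = 18.904 g.
18.904/268.453 × 100 = 7.04 wt%.

7.04 wt%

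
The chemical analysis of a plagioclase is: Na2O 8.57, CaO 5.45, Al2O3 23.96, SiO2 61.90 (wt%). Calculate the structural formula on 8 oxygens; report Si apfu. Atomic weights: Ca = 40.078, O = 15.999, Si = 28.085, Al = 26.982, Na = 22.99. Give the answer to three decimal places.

8.57 wt% Na2O ÷ 61.979 g/mol = 0.13827 mol, giving 0.27654 Na and 0.13827 O.
5.45 wt% CaO ÷ 56.077 g/mol = 0.09719 mol, giving 0.09719 Ca and 0.09719 O.
23.96 wt% Al2O3 ÷ 101.961 g/mol = 0.23499 mol, giving 0.46998 Al and 0.70497 O.
61.90 wt% SiO2 ÷ 60.083 g/mol = 1.03024 mol, giving 1.03024 Si and 2.06048 O.
Oxygen sums to 3.00091; scaling by 8/3.00091 = 2.66586 puts the formula on 8 O.
Si: 1.03024 × 2.66586 = 2.746 atoms per formula unit.

2.746 Si apfu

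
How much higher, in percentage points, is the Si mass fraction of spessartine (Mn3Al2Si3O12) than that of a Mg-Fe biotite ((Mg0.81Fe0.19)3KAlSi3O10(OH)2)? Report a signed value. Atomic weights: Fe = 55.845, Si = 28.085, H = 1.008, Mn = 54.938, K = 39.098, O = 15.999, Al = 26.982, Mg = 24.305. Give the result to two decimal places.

Si in Mn3Al2Si3O12: molar mass 495.021 g/mol; 3×28.085 = 84.255 g → 17.02 wt%.
Si in (Mg0.81Fe0.19)3KAlSi3O10(OH)2: molar mass 435.232 g/mol; 3×28.085 = 84.255 g → 19.36 wt%.
Difference = 17.02 − 19.36 = -2.34 percentage points.

-2.34 percentage points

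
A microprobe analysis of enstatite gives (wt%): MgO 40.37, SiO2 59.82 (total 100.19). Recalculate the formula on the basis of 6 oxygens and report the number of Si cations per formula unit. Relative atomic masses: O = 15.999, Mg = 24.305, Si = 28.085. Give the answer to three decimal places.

MgO: 40.37/40.304 = 1.00164 mol → 1.00164 mol Mg, 1.00164 mol O.
SiO2: 59.82/60.083 = 0.99562 mol → 0.99562 mol Si, 1.99124 mol O.
Total oxygen = 2.99288 mol. Normalization factor = 6/2.99288 = 2.00476.
Si per 6 O = 0.99562 × 2.00476 = 1.996.

1.996 Si apfu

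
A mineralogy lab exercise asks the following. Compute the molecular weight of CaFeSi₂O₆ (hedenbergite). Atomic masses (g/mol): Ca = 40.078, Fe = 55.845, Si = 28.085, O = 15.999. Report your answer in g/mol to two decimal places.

248.09 g/mol

Ca: 1 × 40.078 = 40.0780
Fe: 1 × 55.845 = 55.8450
Si: 2 × 28.085 = 56.1700
O: 6 × 15.999 = 95.9940
Summing the contributions gives the formula mass.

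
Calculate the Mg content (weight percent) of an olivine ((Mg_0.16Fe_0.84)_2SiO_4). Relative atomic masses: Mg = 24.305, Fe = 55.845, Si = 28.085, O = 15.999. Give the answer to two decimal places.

Molar mass of (Mg_0.16Fe_0.84)_2SiO_4: 0.32×24.305 + 1.68×55.845 + 1×28.085 + 4×15.999 = 193.678 g/mol.
Mass of Mg per formula unit: 0.32 × 24.305 = 7.778 g.
Weight fraction Mg = 7.778 / 193.678 = 0.0402.

4.02 weight percent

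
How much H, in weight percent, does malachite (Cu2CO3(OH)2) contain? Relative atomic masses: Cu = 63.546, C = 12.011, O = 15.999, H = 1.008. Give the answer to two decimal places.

0.91 weight percent

M(Cu2CO3(OH)2) = 221.114 g/mol.
H contributes 2 × 1.008 = 2.016 g per mole.
2.016/221.114 = 0.0091 → 0.91%.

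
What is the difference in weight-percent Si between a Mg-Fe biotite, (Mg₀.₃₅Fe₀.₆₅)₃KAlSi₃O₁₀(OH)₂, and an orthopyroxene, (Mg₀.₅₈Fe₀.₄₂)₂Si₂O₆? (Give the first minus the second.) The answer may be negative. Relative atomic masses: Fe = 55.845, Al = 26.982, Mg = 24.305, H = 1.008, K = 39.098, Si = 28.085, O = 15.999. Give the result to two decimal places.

M((Mg₀.₃₅Fe₀.₆₅)₃KAlSi₃O₁₀(OH)₂) = 478.757 g/mol, so wt% Si = 84.255/478.757 × 100 = 17.60%.
M((Mg₀.₅₈Fe₀.₄₂)₂Si₂O₆) = 227.268 g/mol, so wt% Si = 56.170/227.268 × 100 = 24.72%.
17.60 − 24.72 = -7.12 pp.

-7.12 percentage points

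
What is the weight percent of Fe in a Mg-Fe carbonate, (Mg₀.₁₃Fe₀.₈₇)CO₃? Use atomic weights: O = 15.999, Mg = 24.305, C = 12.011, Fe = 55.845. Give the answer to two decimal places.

M((Mg₀.₁₃Fe₀.₈₇)CO₃) = 111.753 g/mol.
Fe contributes 0.87 × 55.845 = 48.585 g per mole.
48.585/111.753 = 0.4348 → 43.48%.

43.48 weight percent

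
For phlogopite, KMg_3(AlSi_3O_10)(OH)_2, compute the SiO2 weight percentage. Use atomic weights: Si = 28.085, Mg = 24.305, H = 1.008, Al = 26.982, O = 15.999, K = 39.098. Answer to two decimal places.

Molar mass of KMg_3(AlSi_3O_10)(OH)_2 = 1×39.098 + 3×24.305 + 1×26.982 + 3×28.085 + 12×15.999 + 2×1.008 = 417.254 g/mol.
Each formula unit contains 3 Si, equivalent to 3/1 = 3.0000 mol SiO2.
M(SiO2) = 1×28.085 + 2×15.999 = 60.083 g/mol.
Mass of SiO2 per formula unit = 3.0000 × 60.083 = 180.249 g.
SiO2 wt% = 180.249 / 417.254 × 100 = 43.20%.

43.20 wt%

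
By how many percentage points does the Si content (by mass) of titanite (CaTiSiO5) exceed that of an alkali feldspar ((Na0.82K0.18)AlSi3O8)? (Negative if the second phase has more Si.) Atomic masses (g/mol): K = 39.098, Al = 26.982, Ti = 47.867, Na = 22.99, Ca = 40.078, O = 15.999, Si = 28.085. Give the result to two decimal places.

First mineral: 28.085 g Si in 196.025 g formula = 14.33 wt% Si.
Second mineral: 84.255 g Si in 265.118 g formula = 31.78 wt% Si.
14.33% − 31.78% gives a difference of -17.45 percentage points.

-17.45 percentage points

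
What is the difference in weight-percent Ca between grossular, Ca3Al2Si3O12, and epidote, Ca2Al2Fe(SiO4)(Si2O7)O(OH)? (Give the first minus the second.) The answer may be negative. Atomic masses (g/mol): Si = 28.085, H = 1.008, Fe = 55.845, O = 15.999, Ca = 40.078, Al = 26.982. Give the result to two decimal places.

First mineral: 120.234 g Ca in 450.441 g formula = 26.69 wt% Ca.
Second mineral: 80.156 g Ca in 483.215 g formula = 16.59 wt% Ca.
26.69% − 16.59% gives a difference of 10.10 percentage points.

10.10 percentage points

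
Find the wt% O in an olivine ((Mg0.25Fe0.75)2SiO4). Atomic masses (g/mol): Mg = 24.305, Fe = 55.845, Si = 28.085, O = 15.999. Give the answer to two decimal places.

34.04 weight percent

Molar mass of (Mg0.25Fe0.75)2SiO4: 0.50×24.305 + 1.50×55.845 + 1×28.085 + 4×15.999 = 188.001 g/mol.
Mass of O per formula unit: 4 × 15.999 = 63.996 g.
Weight fraction O = 63.996 / 188.001 = 0.3404.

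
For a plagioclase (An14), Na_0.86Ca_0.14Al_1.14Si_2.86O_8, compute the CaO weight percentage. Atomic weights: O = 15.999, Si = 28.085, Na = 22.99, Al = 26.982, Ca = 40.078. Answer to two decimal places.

2.97 wt%

Formula mass = 264.457 g/mol.
0.14 Ca → 0.1400 mol CaO per formula unit; M(CaO) = 56.077, so CaO mass = 7.851 g.
7.851/264.457 × 100 = 2.97 wt%.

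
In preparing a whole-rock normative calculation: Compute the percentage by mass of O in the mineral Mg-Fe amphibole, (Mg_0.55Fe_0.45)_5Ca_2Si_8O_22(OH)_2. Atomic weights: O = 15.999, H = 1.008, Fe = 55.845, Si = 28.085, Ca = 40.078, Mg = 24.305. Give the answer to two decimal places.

43.47 mass %

Formula mass = 2.75·24.305 + 2.25·55.845 + 2·40.078 + 8·28.085 + 24·15.999 + 2·1.008 = 883.318 g/mol, of which 383.976 g is O.
So O makes up 383.976/883.318 = 0.4347 of the mass, i.e. 43.47%.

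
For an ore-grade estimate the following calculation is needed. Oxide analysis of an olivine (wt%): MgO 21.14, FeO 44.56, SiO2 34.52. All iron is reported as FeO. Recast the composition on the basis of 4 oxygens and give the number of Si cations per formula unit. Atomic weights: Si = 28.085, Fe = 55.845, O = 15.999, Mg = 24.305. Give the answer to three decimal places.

21.14 wt% MgO ÷ 40.304 g/mol = 0.52451 mol, giving 0.52451 Mg and 0.52451 O.
44.56 wt% FeO ÷ 71.844 g/mol = 0.62023 mol, giving 0.62023 Fe and 0.62023 O.
34.52 wt% SiO2 ÷ 60.083 g/mol = 0.57454 mol, giving 0.57454 Si and 1.14908 O.
Oxygen sums to 2.29382; scaling by 4/2.29382 = 1.74382 puts the formula on 4 O.
Si: 0.57454 × 1.74382 = 1.002 atoms per formula unit.

1.002 Si apfu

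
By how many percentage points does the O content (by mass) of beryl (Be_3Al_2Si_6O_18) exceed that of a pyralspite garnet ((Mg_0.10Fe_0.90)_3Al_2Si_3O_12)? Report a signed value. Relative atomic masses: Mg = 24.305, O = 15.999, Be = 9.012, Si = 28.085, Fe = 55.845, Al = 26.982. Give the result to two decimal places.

First mineral: 287.982 g O in 537.492 g formula = 53.58 wt% O.
Second mineral: 191.988 g O in 488.280 g formula = 39.32 wt% O.
53.58% − 39.32% gives a difference of 14.26 percentage points.

14.26 percentage points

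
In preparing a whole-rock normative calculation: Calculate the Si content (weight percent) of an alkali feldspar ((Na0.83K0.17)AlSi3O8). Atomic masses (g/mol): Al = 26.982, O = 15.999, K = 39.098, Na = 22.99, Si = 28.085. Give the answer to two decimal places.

Formula mass = 0.83*22.99 + 0.17*39.098 + 1*26.982 + 3*28.085 + 8*15.999 = 264.957 g/mol, of which 84.255 g is Si.
So Si makes up 84.255/264.957 = 0.3180 of the mass, i.e. 31.80%.

31.80 weight percent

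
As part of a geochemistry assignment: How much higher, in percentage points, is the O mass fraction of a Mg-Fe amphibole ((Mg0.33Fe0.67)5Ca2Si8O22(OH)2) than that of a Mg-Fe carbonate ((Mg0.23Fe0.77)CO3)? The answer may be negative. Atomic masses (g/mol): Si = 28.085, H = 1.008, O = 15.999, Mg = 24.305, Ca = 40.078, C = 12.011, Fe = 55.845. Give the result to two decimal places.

-2.37 percentage points

O in (Mg0.33Fe0.67)5Ca2Si8O22(OH)2: molar mass 918.012 g/mol; 24×15.999 = 383.976 g → 41.83 wt%.
O in (Mg0.23Fe0.77)CO3: molar mass 108.599 g/mol; 3×15.999 = 47.997 g → 44.20 wt%.
Difference = 41.83 − 44.20 = -2.37 percentage points.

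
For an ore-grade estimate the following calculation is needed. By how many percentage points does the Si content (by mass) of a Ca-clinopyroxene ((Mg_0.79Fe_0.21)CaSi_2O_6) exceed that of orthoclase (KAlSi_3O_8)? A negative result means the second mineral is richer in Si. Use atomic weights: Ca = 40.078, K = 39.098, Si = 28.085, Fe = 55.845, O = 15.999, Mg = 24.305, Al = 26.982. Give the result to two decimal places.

M((Mg_0.79Fe_0.21)CaSi_2O_6) = 223.170 g/mol, so wt% Si = 56.170/223.170 × 100 = 25.17%.
M(KAlSi_3O_8) = 278.327 g/mol, so wt% Si = 84.255/278.327 × 100 = 30.27%.
25.17 − 30.27 = -5.10 pp.

-5.10 percentage points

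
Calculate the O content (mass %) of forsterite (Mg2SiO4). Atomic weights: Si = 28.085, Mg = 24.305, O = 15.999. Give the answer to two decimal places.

45.49 mass %

M(Mg2SiO4) = 140.691 g/mol.
O contributes 4 × 15.999 = 63.996 g per mole.
63.996/140.691 = 0.4549 → 45.49%.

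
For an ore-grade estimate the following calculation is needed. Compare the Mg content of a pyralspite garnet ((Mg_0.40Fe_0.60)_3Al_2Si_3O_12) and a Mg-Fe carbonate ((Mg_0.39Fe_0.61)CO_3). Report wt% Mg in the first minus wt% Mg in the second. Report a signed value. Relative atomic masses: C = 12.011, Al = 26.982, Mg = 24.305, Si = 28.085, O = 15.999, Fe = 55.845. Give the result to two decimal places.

M((Mg_0.40Fe_0.60)_3Al_2Si_3O_12) = 459.894 g/mol, so wt% Mg = 29.166/459.894 × 100 = 6.34%.
M((Mg_0.39Fe_0.61)CO_3) = 103.552 g/mol, so wt% Mg = 9.479/103.552 × 100 = 9.15%.
6.34 − 9.15 = -2.81 pp.

-2.81 percentage points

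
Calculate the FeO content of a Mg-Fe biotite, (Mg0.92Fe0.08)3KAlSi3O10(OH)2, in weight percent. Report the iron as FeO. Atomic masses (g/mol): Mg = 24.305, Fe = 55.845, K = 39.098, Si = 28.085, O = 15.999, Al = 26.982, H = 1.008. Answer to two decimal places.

4.06 wt%

Molar mass of (Mg0.92Fe0.08)3KAlSi3O10(OH)2 = 2.76*24.305 + 0.24*55.845 + 1*39.098 + 1*26.982 + 3*28.085 + 12*15.999 + 2*1.008 = 424.824 g/mol.
Each formula unit contains 0.24 Fe, equivalent to 0.24/1 = 0.2400 mol FeO.
M(FeO) = 1×55.845 + 1×15.999 = 71.844 g/mol.
Mass of FeO per formula unit = 0.2400 × 71.844 = 17.243 g.
FeO wt% = 17.243 / 424.824 × 100 = 4.06%.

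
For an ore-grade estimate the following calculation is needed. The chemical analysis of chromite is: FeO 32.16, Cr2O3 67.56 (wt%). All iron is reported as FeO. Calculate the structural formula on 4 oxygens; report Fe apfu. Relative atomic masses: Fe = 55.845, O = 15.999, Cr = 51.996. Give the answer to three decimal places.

1.005 Fe apfu

32.16 wt% FeO ÷ 71.844 g/mol = 0.44764 mol, giving 0.44764 Fe and 0.44764 O.
67.56 wt% Cr2O3 ÷ 151.989 g/mol = 0.44451 mol, giving 0.88902 Cr and 1.33353 O.
Oxygen sums to 1.78117; scaling by 4/1.78117 = 2.24571 puts the formula on 4 O.
Fe: 0.44764 × 2.24571 = 1.005 atoms per formula unit.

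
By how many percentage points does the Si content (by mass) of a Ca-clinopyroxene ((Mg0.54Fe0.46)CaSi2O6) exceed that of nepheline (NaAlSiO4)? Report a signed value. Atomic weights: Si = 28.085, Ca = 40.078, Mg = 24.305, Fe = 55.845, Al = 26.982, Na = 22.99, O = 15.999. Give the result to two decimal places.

4.54 percentage points

Si in (Mg0.54Fe0.46)CaSi2O6: molar mass 231.055 g/mol; 2×28.085 = 56.170 g → 24.31 wt%.
Si in NaAlSiO4: molar mass 142.053 g/mol; 1×28.085 = 28.085 g → 19.77 wt%.
Difference = 24.31 − 19.77 = 4.54 percentage points.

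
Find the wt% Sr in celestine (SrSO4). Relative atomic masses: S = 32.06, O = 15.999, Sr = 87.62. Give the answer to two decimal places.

47.70 wt%

Formula mass = 1×87.62 + 1×32.06 + 4×15.999 = 183.676 g/mol, of which 87.620 g is Sr.
So Sr makes up 87.620/183.676 = 0.4770 of the mass, i.e. 47.70%.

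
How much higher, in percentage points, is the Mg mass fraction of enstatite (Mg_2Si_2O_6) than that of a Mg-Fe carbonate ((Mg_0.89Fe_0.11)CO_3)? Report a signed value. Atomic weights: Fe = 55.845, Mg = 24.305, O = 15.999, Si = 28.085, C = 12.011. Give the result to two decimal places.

M(Mg_2Si_2O_6) = 200.774 g/mol, so wt% Mg = 48.610/200.774 × 100 = 24.21%.
M((Mg_0.89Fe_0.11)CO_3) = 87.782 g/mol, so wt% Mg = 21.631/87.782 × 100 = 24.64%.
24.21 − 24.64 = -0.43 pp.

-0.43 percentage points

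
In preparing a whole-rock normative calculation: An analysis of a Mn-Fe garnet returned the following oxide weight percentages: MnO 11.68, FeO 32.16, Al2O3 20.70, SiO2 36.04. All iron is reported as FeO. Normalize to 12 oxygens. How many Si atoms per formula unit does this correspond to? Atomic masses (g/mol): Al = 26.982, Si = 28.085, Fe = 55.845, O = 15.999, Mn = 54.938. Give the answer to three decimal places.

MnO: 11.68/70.937 = 0.16465 mol → 0.16465 mol Mn, 0.16465 mol O.
FeO: 32.16/71.844 = 0.44764 mol → 0.44764 mol Fe, 0.44764 mol O.
Al2O3: 20.70/101.961 = 0.20302 mol → 0.40604 mol Al, 0.60906 mol O.
SiO2: 36.04/60.083 = 0.59984 mol → 0.59984 mol Si, 1.19968 mol O.
Total oxygen = 2.42103 mol. Normalization factor = 12/2.42103 = 4.95657.
Si per 12 O = 0.59984 × 4.95657 = 2.973.

2.973 Si apfu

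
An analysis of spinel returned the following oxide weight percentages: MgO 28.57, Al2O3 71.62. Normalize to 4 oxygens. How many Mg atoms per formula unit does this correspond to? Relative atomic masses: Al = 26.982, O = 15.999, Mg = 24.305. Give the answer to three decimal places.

28.57 wt% MgO ÷ 40.304 g/mol = 0.70886 mol, giving 0.70886 Mg and 0.70886 O.
71.62 wt% Al2O3 ÷ 101.961 g/mol = 0.70243 mol, giving 1.40486 Al and 2.10729 O.
Oxygen sums to 2.81615; scaling by 4/2.81615 = 1.42038 puts the formula on 4 O.
Mg: 0.70886 × 1.42038 = 1.007 atoms per formula unit.

1.007 Mg apfu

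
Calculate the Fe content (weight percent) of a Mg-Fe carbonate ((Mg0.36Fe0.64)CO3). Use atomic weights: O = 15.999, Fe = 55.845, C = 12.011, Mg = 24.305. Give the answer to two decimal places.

34.20 weight percent

Molar mass of (Mg0.36Fe0.64)CO3: 0.36·24.305 + 0.64·55.845 + 1·12.011 + 3·15.999 = 104.499 g/mol.
Mass of Fe per formula unit: 0.64 × 55.845 = 35.741 g.
Weight fraction Fe = 35.741 / 104.499 = 0.3420.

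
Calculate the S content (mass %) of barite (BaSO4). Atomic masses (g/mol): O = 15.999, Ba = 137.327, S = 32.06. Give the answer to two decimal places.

13.74 mass %

Formula mass = 1·137.327 + 1·32.06 + 4·15.999 = 233.383 g/mol, of which 32.060 g is S.
So S makes up 32.060/233.383 = 0.1374 of the mass, i.e. 13.74%.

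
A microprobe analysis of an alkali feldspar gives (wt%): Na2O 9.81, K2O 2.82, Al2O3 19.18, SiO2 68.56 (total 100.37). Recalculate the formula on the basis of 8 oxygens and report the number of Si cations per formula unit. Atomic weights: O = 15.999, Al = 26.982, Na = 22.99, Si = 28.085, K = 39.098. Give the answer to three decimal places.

9.81 wt% Na2O ÷ 61.979 g/mol = 0.15828 mol, giving 0.31656 Na and 0.15828 O.
2.82 wt% K2O ÷ 94.195 g/mol = 0.02994 mol, giving 0.05988 K and 0.02994 O.
19.18 wt% Al2O3 ÷ 101.961 g/mol = 0.18811 mol, giving 0.37622 Al and 0.56433 O.
68.56 wt% SiO2 ÷ 60.083 g/mol = 1.14109 mol, giving 1.14109 Si and 2.28218 O.
Oxygen sums to 3.03473; scaling by 8/3.03473 = 2.63615 puts the formula on 8 O.
Si: 1.14109 × 2.63615 = 3.008 atoms per formula unit.

3.008 Si apfu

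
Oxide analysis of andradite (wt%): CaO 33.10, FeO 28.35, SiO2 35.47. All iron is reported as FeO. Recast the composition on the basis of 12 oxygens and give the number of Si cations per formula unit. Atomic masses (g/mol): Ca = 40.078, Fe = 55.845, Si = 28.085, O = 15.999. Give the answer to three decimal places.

CaO: 33.10/56.077 = 0.59026 mol → 0.59026 mol Ca, 0.59026 mol O.
FeO: 28.35/71.844 = 0.39460 mol → 0.39460 mol Fe, 0.39460 mol O.
SiO2: 35.47/60.083 = 0.59035 mol → 0.59035 mol Si, 1.18070 mol O.
Total oxygen = 2.16556 mol. Normalization factor = 12/2.16556 = 5.54129.
Si per 12 O = 0.59035 × 5.54129 = 3.271.

3.271 Si apfu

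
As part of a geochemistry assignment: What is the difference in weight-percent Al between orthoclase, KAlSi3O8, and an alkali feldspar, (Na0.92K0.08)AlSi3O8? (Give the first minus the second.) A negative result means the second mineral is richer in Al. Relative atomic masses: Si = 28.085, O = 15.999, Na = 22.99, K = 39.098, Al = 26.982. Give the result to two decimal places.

M(KAlSi3O8) = 278.327 g/mol, so wt% Al = 26.982/278.327 × 100 = 9.69%.
M((Na0.92K0.08)AlSi3O8) = 263.508 g/mol, so wt% Al = 26.982/263.508 × 100 = 10.24%.
9.69 − 10.24 = -0.55 pp.

-0.55 percentage points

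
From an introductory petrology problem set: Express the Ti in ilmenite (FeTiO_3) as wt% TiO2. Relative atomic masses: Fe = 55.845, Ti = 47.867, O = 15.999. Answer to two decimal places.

52.64 wt%

Molar mass of FeTiO_3 = 1×55.845 + 1×47.867 + 3×15.999 = 151.709 g/mol.
Each formula unit contains 1 Ti, equivalent to 1/1 = 1.0000 mol TiO2.
M(TiO2) = 1×47.867 + 2×15.999 = 79.865 g/mol.
Mass of TiO2 per formula unit = 1.0000 × 79.865 = 79.865 g.
TiO2 wt% = 79.865 / 151.709 × 100 = 52.64%.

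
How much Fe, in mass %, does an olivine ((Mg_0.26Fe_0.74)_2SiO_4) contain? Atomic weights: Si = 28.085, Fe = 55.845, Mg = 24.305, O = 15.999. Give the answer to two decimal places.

Molar mass of (Mg_0.26Fe_0.74)_2SiO_4: 0.52·24.305 + 1.48·55.845 + 1·28.085 + 4·15.999 = 187.370 g/mol.
Mass of Fe per formula unit: 1.48 × 55.845 = 82.651 g.
Weight fraction Fe = 82.651 / 187.370 = 0.4411.

44.11 mass %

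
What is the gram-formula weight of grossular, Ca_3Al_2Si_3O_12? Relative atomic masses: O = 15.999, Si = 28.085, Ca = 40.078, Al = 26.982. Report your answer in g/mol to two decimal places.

M = 3(40.078) + 2(26.982) + 3(28.085) + 12(15.999)

450.44 g/mol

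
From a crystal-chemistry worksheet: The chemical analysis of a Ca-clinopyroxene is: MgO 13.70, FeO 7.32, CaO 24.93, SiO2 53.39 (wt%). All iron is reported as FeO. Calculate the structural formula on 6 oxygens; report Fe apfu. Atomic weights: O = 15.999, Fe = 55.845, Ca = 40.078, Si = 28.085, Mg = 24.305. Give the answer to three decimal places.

13.70 wt% MgO ÷ 40.304 g/mol = 0.33992 mol, giving 0.33992 Mg and 0.33992 O.
7.32 wt% FeO ÷ 71.844 g/mol = 0.10189 mol, giving 0.10189 Fe and 0.10189 O.
24.93 wt% CaO ÷ 56.077 g/mol = 0.44457 mol, giving 0.44457 Ca and 0.44457 O.
53.39 wt% SiO2 ÷ 60.083 g/mol = 0.88860 mol, giving 0.88860 Si and 1.77720 O.
Oxygen sums to 2.66358; scaling by 6/2.66358 = 2.25261 puts the formula on 6 O.
Fe: 0.10189 × 2.25261 = 0.230 atoms per formula unit.

0.230 Fe apfu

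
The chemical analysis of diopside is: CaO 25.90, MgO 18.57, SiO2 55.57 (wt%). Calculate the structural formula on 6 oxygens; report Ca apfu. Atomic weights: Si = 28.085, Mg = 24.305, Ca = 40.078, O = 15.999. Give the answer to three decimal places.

1.000 Ca apfu

CaO: 25.90/56.077 = 0.46186 mol → 0.46186 mol Ca, 0.46186 mol O.
MgO: 18.57/40.304 = 0.46075 mol → 0.46075 mol Mg, 0.46075 mol O.
SiO2: 55.57/60.083 = 0.92489 mol → 0.92489 mol Si, 1.84978 mol O.
Total oxygen = 2.77239 mol. Normalization factor = 6/2.77239 = 2.16420.
Ca per 6 O = 0.46186 × 2.16420 = 1.000.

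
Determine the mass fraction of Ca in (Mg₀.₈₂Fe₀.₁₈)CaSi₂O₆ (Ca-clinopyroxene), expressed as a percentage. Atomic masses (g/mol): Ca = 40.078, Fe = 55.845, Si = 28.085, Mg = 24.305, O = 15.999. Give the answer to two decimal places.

Molar mass of (Mg₀.₈₂Fe₀.₁₈)CaSi₂O₆: 0.82×24.305 + 0.18×55.845 + 1×40.078 + 2×28.085 + 6×15.999 = 222.224 g/mol.
Mass of Ca per formula unit: 1 × 40.078 = 40.078 g.
Weight fraction Ca = 40.078 / 222.224 = 0.1803.

18.03 wt%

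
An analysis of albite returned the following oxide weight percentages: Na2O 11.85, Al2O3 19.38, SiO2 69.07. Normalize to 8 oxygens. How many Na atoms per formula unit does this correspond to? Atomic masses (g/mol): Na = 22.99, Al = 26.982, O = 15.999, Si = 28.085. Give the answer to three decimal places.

Na2O (M=61.979): mol = 0.19119; Na = 0.38238, O = 0.19119.
Al2O3 (M=101.961): mol = 0.19007; Al = 0.38014, O = 0.57021.
SiO2 (M=60.083): mol = 1.14958; Si = 1.14958, O = 2.29916.
ΣO = 3.06056; factor = 8/ΣO = 2.61390.
Na apfu = 0.38238 × 2.61390 = 1.000.

1.000 Na apfu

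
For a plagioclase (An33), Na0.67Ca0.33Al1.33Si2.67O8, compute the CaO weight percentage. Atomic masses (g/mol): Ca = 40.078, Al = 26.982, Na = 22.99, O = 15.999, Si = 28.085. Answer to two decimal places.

M(Na0.67Ca0.33Al1.33Si2.67O8) = 267.494 g/mol; M(CaO) = 56.077 g/mol.
Moles CaO per formula unit = 0.33 Ca ÷ 1 = 0.3300.
CaO fraction = (0.3300 × 56.077) / 267.494 = 18.505/267.494 = 0.0692.

6.92 wt%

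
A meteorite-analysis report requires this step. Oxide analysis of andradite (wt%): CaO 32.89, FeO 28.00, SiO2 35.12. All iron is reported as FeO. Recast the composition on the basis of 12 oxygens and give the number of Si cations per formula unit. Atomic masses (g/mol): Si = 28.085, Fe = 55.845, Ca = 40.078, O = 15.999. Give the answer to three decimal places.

3.270 Si apfu

32.89 wt% CaO ÷ 56.077 g/mol = 0.58651 mol, giving 0.58651 Ca and 0.58651 O.
28.00 wt% FeO ÷ 71.844 g/mol = 0.38973 mol, giving 0.38973 Fe and 0.38973 O.
35.12 wt% SiO2 ÷ 60.083 g/mol = 0.58452 mol, giving 0.58452 Si and 1.16904 O.
Oxygen sums to 2.14528; scaling by 12/2.14528 = 5.59368 puts the formula on 12 O.
Si: 0.58452 × 5.59368 = 3.270 atoms per formula unit.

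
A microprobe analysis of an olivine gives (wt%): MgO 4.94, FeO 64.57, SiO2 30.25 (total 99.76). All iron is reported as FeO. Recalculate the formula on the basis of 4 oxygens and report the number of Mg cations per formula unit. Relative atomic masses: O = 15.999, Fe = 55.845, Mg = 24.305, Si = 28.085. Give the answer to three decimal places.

4.94 wt% MgO ÷ 40.304 g/mol = 0.12257 mol, giving 0.12257 Mg and 0.12257 O.
64.57 wt% FeO ÷ 71.844 g/mol = 0.89875 mol, giving 0.89875 Fe and 0.89875 O.
30.25 wt% SiO2 ÷ 60.083 g/mol = 0.50347 mol, giving 0.50347 Si and 1.00694 O.
Oxygen sums to 2.02826; scaling by 4/2.02826 = 1.97213 puts the formula on 4 O.
Mg: 0.12257 × 1.97213 = 0.242 atoms per formula unit.

0.242 Mg apfu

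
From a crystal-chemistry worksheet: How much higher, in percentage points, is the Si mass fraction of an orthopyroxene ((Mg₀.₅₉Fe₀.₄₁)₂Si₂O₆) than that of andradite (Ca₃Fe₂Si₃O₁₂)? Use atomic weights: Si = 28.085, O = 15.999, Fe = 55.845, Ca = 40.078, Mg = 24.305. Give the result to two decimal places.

8.20 percentage points

Si in (Mg₀.₅₉Fe₀.₄₁)₂Si₂O₆: molar mass 226.637 g/mol; 2×28.085 = 56.170 g → 24.78 wt%.
Si in Ca₃Fe₂Si₃O₁₂: molar mass 508.167 g/mol; 3×28.085 = 84.255 g → 16.58 wt%.
Difference = 24.78 − 16.58 = 8.20 percentage points.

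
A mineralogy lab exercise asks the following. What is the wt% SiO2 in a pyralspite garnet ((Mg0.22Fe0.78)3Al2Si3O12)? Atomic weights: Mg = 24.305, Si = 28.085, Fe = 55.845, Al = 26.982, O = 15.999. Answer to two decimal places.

37.79 wt%

Molar mass of (Mg0.22Fe0.78)3Al2Si3O12 = 0.66×24.305 + 2.34×55.845 + 2×26.982 + 3×28.085 + 12×15.999 = 476.926 g/mol.
Each formula unit contains 3 Si, equivalent to 3/1 = 3.0000 mol SiO2.
M(SiO2) = 1×28.085 + 2×15.999 = 60.083 g/mol.
Mass of SiO2 per formula unit = 3.0000 × 60.083 = 180.249 g.
SiO2 wt% = 180.249 / 476.926 × 100 = 37.79%.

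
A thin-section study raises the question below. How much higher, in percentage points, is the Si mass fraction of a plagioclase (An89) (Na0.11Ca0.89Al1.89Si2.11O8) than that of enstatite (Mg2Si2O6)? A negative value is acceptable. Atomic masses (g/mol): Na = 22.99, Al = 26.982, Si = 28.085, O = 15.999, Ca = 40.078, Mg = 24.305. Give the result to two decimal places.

Si in Na0.11Ca0.89Al1.89Si2.11O8: molar mass 276.446 g/mol; 2.11×28.085 = 59.259 g → 21.44 wt%.
Si in Mg2Si2O6: molar mass 200.774 g/mol; 2×28.085 = 56.170 g → 27.98 wt%.
Difference = 21.44 − 27.98 = -6.54 percentage points.

-6.54 percentage points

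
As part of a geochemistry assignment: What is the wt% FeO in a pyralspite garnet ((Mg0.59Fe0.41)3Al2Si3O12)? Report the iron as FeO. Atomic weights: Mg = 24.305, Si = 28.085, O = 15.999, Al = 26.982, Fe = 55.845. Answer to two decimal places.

M((Mg0.59Fe0.41)3Al2Si3O12) = 441.916 g/mol; M(FeO) = 71.844 g/mol.
Moles FeO per formula unit = 1.23 Fe ÷ 1 = 1.2300.
FeO fraction = (1.2300 × 71.844) / 441.916 = 88.368/441.916 = 0.2000.

20.00 wt%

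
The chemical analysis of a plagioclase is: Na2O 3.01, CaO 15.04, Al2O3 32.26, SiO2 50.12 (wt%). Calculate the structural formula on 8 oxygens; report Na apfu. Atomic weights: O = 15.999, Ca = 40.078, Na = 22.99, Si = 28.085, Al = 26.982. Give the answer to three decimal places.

0.265 Na apfu

Na2O (M=61.979): mol = 0.04856; Na = 0.09712, O = 0.04856.
CaO (M=56.077): mol = 0.26820; Ca = 0.26820, O = 0.26820.
Al2O3 (M=101.961): mol = 0.31640; Al = 0.63280, O = 0.94920.
SiO2 (M=60.083): mol = 0.83418; Si = 0.83418, O = 1.66836.
ΣO = 2.93432; factor = 8/ΣO = 2.72636.
Na apfu = 0.09712 × 2.72636 = 0.265.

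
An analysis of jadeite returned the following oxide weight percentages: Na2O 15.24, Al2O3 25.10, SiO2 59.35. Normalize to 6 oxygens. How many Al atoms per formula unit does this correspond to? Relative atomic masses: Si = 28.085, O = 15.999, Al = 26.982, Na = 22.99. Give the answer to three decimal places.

Na2O (M=61.979): mol = 0.24589; Na = 0.49178, O = 0.24589.
Al2O3 (M=101.961): mol = 0.24617; Al = 0.49234, O = 0.73851.
SiO2 (M=60.083): mol = 0.98780; Si = 0.98780, O = 1.97560.
ΣO = 2.96000; factor = 6/ΣO = 2.02703.
Al apfu = 0.49234 × 2.02703 = 0.998.

0.998 Al apfu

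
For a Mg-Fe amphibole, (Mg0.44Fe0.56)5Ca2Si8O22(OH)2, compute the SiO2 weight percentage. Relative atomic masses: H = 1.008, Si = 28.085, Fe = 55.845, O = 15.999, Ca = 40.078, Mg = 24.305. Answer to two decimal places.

M((Mg0.44Fe0.56)5Ca2Si8O22(OH)2) = 900.665 g/mol; M(SiO2) = 60.083 g/mol.
Moles SiO2 per formula unit = 8 Si ÷ 1 = 8.0000.
SiO2 fraction = (8.0000 × 60.083) / 900.665 = 480.664/900.665 = 0.5337.

53.37 wt%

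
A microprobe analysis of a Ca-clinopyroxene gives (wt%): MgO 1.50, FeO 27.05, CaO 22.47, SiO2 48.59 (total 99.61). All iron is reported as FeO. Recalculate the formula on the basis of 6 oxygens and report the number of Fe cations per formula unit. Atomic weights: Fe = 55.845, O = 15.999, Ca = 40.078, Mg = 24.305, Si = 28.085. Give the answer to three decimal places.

0.929 Fe apfu

MgO (M=40.304): mol = 0.03722; Mg = 0.03722, O = 0.03722.
FeO (M=71.844): mol = 0.37651; Fe = 0.37651, O = 0.37651.
CaO (M=56.077): mol = 0.40070; Ca = 0.40070, O = 0.40070.
SiO2 (M=60.083): mol = 0.80871; Si = 0.80871, O = 1.61742.
ΣO = 2.43185; factor = 6/ΣO = 2.46726.
Fe apfu = 0.37651 × 2.46726 = 0.929.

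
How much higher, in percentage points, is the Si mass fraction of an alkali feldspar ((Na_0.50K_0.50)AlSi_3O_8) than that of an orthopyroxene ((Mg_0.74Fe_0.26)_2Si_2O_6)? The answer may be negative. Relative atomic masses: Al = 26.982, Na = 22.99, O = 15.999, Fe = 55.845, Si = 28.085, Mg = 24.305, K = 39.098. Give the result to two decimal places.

Si in (Na_0.50K_0.50)AlSi_3O_8: molar mass 270.273 g/mol; 3×28.085 = 84.255 g → 31.17 wt%.
Si in (Mg_0.74Fe_0.26)_2Si_2O_6: molar mass 217.175 g/mol; 2×28.085 = 56.170 g → 25.86 wt%.
Difference = 31.17 − 25.86 = 5.31 percentage points.

5.31 percentage points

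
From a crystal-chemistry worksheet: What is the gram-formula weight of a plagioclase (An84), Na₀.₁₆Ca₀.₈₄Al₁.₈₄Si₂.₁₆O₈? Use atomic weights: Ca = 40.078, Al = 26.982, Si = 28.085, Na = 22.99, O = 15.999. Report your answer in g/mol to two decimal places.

The formula mass is the sum 0.16(22.99) + 0.84(40.078) + 1.84(26.982) + 2.16(28.085) + 8(15.999).

275.65 g/mol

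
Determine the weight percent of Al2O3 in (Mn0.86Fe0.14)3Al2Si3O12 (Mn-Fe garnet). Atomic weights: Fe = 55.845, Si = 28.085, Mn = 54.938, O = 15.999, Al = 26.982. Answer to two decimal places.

20.58 wt%

Formula mass = 495.402 g/mol.
2 Al → 1.0000 mol Al2O3 per formula unit; M(Al2O3) = 101.961, so Al2O3 mass = 101.961 g.
101.961/495.402 × 100 = 20.58 wt%.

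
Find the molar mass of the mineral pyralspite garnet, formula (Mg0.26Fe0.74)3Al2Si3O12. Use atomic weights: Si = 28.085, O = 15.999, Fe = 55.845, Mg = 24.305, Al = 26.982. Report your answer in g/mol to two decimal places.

The formula mass is the sum 0.78(24.305) + 2.22(55.845) + 2(26.982) + 3(28.085) + 12(15.999).

473.14 g/mol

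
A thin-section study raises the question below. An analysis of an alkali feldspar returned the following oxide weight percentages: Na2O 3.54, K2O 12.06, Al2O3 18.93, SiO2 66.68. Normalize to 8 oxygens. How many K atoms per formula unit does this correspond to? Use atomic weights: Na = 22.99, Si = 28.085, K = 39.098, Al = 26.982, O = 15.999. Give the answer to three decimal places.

3.54 wt% Na2O ÷ 61.979 g/mol = 0.05712 mol, giving 0.11424 Na and 0.05712 O.
12.06 wt% K2O ÷ 94.195 g/mol = 0.12803 mol, giving 0.25606 K and 0.12803 O.
18.93 wt% Al2O3 ÷ 101.961 g/mol = 0.18566 mol, giving 0.37132 Al and 0.55698 O.
66.68 wt% SiO2 ÷ 60.083 g/mol = 1.10980 mol, giving 1.10980 Si and 2.21960 O.
Oxygen sums to 2.96173; scaling by 8/2.96173 = 2.70112 puts the formula on 8 O.
K: 0.25606 × 2.70112 = 0.692 atoms per formula unit.

0.692 K apfu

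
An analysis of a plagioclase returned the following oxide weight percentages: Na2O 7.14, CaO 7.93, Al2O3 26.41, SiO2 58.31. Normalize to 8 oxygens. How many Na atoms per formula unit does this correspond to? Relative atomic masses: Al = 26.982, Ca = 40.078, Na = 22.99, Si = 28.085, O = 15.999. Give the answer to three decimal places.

0.620 Na apfu

Na2O: 7.14/61.979 = 0.11520 mol → 0.23040 mol Na, 0.11520 mol O.
CaO: 7.93/56.077 = 0.14141 mol → 0.14141 mol Ca, 0.14141 mol O.
Al2O3: 26.41/101.961 = 0.25902 mol → 0.51804 mol Al, 0.77706 mol O.
SiO2: 58.31/60.083 = 0.97049 mol → 0.97049 mol Si, 1.94098 mol O.
Total oxygen = 2.97465 mol. Normalization factor = 8/2.97465 = 2.68939.
Na per 8 O = 0.23040 × 2.68939 = 0.620.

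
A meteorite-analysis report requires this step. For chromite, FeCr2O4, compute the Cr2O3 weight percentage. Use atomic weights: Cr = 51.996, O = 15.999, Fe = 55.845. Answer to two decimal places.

67.90 wt%

M(FeCr2O4) = 223.833 g/mol; M(Cr2O3) = 151.989 g/mol.
Moles Cr2O3 per formula unit = 2 Cr ÷ 2 = 1.0000.
Cr2O3 fraction = (1.0000 × 151.989) / 223.833 = 151.989/223.833 = 0.6790.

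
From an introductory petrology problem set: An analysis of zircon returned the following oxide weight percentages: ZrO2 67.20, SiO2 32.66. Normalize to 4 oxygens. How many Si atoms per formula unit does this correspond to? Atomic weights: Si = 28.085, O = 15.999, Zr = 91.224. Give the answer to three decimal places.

0.998 Si apfu

ZrO2: 67.20/123.222 = 0.54536 mol → 0.54536 mol Zr, 1.09072 mol O.
SiO2: 32.66/60.083 = 0.54358 mol → 0.54358 mol Si, 1.08716 mol O.
Total oxygen = 2.17788 mol. Normalization factor = 4/2.17788 = 1.83665.
Si per 4 O = 0.54358 × 1.83665 = 0.998.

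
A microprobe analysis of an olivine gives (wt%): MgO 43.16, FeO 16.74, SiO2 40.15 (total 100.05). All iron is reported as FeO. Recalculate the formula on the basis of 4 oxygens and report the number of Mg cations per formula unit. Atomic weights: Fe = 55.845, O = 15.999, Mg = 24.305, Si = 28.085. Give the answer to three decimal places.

43.16 wt% MgO ÷ 40.304 g/mol = 1.07086 mol, giving 1.07086 Mg and 1.07086 O.
16.74 wt% FeO ÷ 71.844 g/mol = 0.23300 mol, giving 0.23300 Fe and 0.23300 O.
40.15 wt% SiO2 ÷ 60.083 g/mol = 0.66824 mol, giving 0.66824 Si and 1.33648 O.
Oxygen sums to 2.64034; scaling by 4/2.64034 = 1.51496 puts the formula on 4 O.
Mg: 1.07086 × 1.51496 = 1.622 atoms per formula unit.

1.622 Mg apfu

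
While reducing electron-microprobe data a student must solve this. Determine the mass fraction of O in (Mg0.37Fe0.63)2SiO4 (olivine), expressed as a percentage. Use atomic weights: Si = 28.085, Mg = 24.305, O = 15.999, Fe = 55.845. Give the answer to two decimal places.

35.47 mass %

M((Mg0.37Fe0.63)2SiO4) = 180.431 g/mol.
O contributes 4 × 15.999 = 63.996 g per mole.
63.996/180.431 = 0.3547 → 35.47%.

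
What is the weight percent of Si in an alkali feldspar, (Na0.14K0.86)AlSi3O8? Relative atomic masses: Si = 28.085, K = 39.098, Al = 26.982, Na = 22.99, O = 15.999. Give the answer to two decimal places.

Formula mass = 0.14×22.99 + 0.86×39.098 + 1×26.982 + 3×28.085 + 8×15.999 = 276.072 g/mol, of which 84.255 g is Si.
So Si makes up 84.255/276.072 = 0.3052 of the mass, i.e. 30.52%.

30.52 weight percent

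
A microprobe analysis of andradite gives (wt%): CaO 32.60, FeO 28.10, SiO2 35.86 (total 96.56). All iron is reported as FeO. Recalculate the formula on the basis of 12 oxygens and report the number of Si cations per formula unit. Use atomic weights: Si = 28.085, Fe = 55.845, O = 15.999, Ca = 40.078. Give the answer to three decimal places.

CaO (M=56.077): mol = 0.58134; Ca = 0.58134, O = 0.58134.
FeO (M=71.844): mol = 0.39113; Fe = 0.39113, O = 0.39113.
SiO2 (M=60.083): mol = 0.59684; Si = 0.59684, O = 1.19368.
ΣO = 2.16615; factor = 12/ΣO = 5.53978.
Si apfu = 0.59684 × 5.53978 = 3.306.

3.306 Si apfu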